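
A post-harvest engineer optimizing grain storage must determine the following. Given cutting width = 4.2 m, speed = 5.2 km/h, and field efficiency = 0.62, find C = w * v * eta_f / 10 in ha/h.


C = w * v * eta_f / 10
  = 4.2 * 5.2 * 0.62 / 10
  = 13.54 / 10
  = 1.35 ha/h


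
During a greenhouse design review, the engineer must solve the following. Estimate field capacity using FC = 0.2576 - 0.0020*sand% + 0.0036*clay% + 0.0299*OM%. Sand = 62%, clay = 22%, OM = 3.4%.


FC = 0.2576 - 0.0020*62 + 0.0036*22 + 0.0299*3.4
   = 0.2576 - 0.1240 + 0.0792 + 0.1017
   = 0.3145


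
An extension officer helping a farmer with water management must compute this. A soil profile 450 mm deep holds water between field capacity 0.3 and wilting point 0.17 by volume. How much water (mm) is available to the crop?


AW = (FC - WP) * D
   = (0.3 - 0.17) * 450
   = 0.13 * 450
   = 58.50 mm


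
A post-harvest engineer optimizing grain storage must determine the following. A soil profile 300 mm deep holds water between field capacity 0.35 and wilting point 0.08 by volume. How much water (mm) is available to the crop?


AW = (FC - WP) * D
   = (0.35 - 0.08) * 300
   = 0.27 * 300
   = 81 mm


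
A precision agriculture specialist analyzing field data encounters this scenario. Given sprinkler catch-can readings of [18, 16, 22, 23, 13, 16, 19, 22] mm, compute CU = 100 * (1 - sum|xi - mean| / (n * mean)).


xbar = 149 / 8 = 18.625
sum|xi - xbar| = 23
CU = 100 * (1 - 23 / (8 * 18.625))
   = 100 * (1 - 0.1544)
   = 84.56%


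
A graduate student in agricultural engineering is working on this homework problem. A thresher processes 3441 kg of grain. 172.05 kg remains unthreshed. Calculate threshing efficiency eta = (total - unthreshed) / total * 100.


eta = (total - unthreshed) / total * 100
    = (3441 - 172.05) / 3441 * 100
    = 3268.95 / 3441 * 100
    = 95%


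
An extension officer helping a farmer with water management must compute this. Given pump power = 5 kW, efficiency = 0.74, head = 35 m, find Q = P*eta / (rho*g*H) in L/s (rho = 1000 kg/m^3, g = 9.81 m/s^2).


Q = (P * 1000 * eta) / (rho * g * H)
  = (5 * 1000 * 0.74) / (1000 * 9.81 * 35)
  = 3700 / 343350
  = 0.01078 m^3/s = 10.78 L/s


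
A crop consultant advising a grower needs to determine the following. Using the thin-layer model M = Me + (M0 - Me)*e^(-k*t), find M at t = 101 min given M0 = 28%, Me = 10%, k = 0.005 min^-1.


M = Me + (M0 - Me) * e^(-k*t)
  = 10 + (28 - 10) * e^(-0.005*101)
  = 10 + 18 * e^(-0.505)
  = 10 + 18 * 0.60351
  = 10 + 10.8631
  = 20.86%


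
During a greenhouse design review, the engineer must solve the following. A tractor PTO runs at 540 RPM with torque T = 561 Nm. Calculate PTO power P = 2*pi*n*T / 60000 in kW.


P = 2*pi*n*T / 60000
  = 2*pi * 540 * 561 / 60000
  = 1903428.16 / 60000
  = 31.72 kW


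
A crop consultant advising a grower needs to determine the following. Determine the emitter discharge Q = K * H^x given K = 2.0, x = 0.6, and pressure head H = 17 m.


Q = K * H^x
  = 2.0 * 17^0.6
  = 2.0 * 5.4736
  = 10.95 L/h


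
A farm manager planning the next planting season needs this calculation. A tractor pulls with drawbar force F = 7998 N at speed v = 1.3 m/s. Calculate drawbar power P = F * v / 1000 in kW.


P = F * v / 1000
  = 7998 * 1.3 / 1000
  = 10397.40 / 1000
  = 10.40 kW


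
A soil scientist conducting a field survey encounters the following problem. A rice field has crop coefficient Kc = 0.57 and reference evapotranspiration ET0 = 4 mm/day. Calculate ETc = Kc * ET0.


ETc = Kc * ET0
    = 0.57 * 4
    = 2.28 mm/day


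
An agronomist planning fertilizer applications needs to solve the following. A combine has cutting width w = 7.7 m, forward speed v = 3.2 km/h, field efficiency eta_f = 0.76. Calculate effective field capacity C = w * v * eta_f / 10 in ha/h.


C = w * v * eta_f / 10
  = 7.7 * 3.2 * 0.76 / 10
  = 18.73 / 10
  = 1.87 ha/h


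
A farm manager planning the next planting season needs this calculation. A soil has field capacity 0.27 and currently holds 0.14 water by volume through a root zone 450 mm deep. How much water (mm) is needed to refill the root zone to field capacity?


SMD = (FC - theta) * D
    = (0.27 - 0.14) * 450
    = 0.130 * 450
    = 58.50 mm


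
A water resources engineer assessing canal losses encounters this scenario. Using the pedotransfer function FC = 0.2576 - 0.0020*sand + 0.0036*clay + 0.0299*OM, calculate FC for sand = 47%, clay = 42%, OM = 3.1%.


FC = 0.2576 - 0.0020*47 + 0.0036*42 + 0.0299*3.1
   = 0.2576 - 0.0940 + 0.1512 + 0.0927
   = 0.4075


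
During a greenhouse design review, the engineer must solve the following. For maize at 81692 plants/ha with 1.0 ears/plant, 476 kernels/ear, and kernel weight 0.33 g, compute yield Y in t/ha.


Y = density * ears * kernels * kw
  = 81692 * 1.0 * 476 * 0.33 g/ha
  = 12832179.36 g/ha
  = 12832.18 kg/ha = 12.83 t/ha


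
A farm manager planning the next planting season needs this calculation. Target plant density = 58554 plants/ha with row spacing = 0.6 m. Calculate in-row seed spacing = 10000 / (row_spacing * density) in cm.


spacing = 10000 / (row_sp * density)
        = 10000 / (0.6 * 58554)
        = 10000 / 35132.40
        = 0.28464 m = 28.46 cm


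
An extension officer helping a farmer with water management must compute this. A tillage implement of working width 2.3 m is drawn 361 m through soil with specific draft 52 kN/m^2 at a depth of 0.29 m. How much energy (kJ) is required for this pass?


E = k * d * w * L
  = 52 * 0.29 * 2.3 * 361
  = 12520.92 kJ


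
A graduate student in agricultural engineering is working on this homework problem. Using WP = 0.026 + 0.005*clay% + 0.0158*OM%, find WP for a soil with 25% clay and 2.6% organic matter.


WP = 0.026 + 0.005*25 + 0.0158*2.6
   = 0.026 + 0.1250 + 0.0411
   = 0.1921


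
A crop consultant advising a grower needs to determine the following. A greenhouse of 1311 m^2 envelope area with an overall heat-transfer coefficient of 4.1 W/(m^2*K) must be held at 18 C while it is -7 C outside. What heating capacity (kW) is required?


dT = 18 - (-7) = 25 K
Q = U * A * dT
  = 4.1 * 1311 * 25
  = 134377.50 W = 134.38 kW


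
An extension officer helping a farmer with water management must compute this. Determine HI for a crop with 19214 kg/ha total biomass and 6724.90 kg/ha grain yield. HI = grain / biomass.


HI = grain_yield / biomass
   = 6724.90 / 19214
   = 0.35


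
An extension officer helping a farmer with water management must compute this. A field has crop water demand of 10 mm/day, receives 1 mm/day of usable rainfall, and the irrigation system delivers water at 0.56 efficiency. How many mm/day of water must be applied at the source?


IWR = (ETc - Pe) / Ea
    = (10 - 1) / 0.56
    = 9 / 0.56
    = 16.07 mm/day


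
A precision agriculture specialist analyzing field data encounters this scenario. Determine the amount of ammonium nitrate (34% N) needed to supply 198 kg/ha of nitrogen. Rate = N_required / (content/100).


Rate = N_required / (N_content / 100)
     = 198 / (34 / 100)
     = 198 / 0.34
     = 582.35 kg/ha


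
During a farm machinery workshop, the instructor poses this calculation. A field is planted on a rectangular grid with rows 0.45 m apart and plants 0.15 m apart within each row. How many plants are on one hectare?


D = 10000 / (row_sp * plant_sp)
  = 10000 / (0.45 * 0.15)
  = 10000 / 0.0675
  = 148148.15 plants/ha


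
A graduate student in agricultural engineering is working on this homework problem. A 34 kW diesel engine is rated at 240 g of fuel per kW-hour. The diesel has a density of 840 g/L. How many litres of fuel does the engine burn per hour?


FC = P * BSFC / rho_fuel
   = 34 * 240 / 840
   = 8160 / 840
   = 9.71 L/h


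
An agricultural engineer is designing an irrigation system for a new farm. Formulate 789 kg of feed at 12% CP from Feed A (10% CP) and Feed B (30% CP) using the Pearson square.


parts_A = CP_b - target = 30 - 12 = 18
parts_B = target - CP_a = 12 - 10 = 2
total_parts = 18 + 2 = 20
Feed A = 789 * 18 / 20 = 710.10 kg
Feed B = 789 * 2 / 20 = 78.90 kg

710.10 kg


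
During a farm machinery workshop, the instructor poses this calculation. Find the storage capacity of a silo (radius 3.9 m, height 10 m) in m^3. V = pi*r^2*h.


V = pi * r^2 * h
  = pi * 3.9^2 * 10
  = pi * 15.21 * 10
  = 477.84 m^3


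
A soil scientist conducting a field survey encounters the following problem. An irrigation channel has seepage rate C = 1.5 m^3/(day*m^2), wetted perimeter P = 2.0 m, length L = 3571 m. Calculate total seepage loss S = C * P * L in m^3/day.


S = C * P * L
  = 1.5 * 2.0 * 3571
  = 10713 m^3/day


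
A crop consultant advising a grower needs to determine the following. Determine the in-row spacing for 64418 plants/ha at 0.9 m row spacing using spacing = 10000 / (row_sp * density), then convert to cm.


spacing = 10000 / (row_sp * density)
        = 10000 / (0.9 * 64418)
        = 10000 / 57976.20
        = 0.17248 m = 17.25 cm


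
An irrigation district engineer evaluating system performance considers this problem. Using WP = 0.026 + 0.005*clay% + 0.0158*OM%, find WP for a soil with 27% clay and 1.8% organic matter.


WP = 0.026 + 0.005*27 + 0.0158*1.8
   = 0.026 + 0.1350 + 0.0284
   = 0.1894


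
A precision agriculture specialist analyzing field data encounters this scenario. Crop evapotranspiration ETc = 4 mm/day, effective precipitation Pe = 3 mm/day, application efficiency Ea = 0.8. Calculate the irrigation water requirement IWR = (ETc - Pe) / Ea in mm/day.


IWR = (ETc - Pe) / Ea
    = (4 - 3) / 0.8
    = 1 / 0.8
    = 1.25 mm/day


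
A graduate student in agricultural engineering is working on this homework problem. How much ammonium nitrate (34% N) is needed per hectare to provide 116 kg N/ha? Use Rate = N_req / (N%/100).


Rate = N_required / (N_content / 100)
     = 116 / (34 / 100)
     = 116 / 0.34
     = 341.18 kg/ha


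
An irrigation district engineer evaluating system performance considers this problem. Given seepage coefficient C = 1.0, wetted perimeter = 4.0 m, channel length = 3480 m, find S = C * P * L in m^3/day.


S = C * P * L
  = 1.0 * 4.0 * 3480
  = 13920 m^3/day


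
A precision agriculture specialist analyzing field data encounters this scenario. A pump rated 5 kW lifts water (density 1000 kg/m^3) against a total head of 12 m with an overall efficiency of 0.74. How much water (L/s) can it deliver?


Q = (P * 1000 * eta) / (rho * g * H)
  = (5 * 1000 * 0.74) / (1000 * 9.81 * 12)
  = 3700 / 117720
  = 0.03143 m^3/s = 31.43 L/s


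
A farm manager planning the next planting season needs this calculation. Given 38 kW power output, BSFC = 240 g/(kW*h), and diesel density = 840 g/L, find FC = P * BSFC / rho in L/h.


FC = P * BSFC / rho_fuel
   = 38 * 240 / 840
   = 9120 / 840
   = 10.86 L/h


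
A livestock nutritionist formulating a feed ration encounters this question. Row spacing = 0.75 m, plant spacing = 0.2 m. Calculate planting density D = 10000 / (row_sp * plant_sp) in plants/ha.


D = 10000 / (row_sp * plant_sp)
  = 10000 / (0.75 * 0.2)
  = 10000 / 0.1500
  = 66666.67 plants/ha


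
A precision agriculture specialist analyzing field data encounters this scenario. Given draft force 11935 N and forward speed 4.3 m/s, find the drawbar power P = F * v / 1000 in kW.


P = F * v / 1000
  = 11935 * 4.3 / 1000
  = 51320.50 / 1000
  = 51.32 kW


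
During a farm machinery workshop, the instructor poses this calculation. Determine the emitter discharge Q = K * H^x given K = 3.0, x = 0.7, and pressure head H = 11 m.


Q = K * H^x
  = 3.0 * 11^0.7
  = 3.0 * 5.3577
  = 16.07 L/h


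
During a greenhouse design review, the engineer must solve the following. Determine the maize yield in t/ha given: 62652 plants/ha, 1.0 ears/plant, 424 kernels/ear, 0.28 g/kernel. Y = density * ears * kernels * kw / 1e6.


Y = density * ears * kernels * kw
  = 62652 * 1.0 * 424 * 0.28 g/ha
  = 7438045.44 g/ha
  = 7438.05 kg/ha = 7.44 t/ha


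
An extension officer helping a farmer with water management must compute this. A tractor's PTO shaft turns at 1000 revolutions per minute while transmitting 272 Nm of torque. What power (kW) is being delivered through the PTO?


P = 2*pi*n*T / 60000
  = 2*pi * 1000 * 272 / 60000
  = 1709026.40 / 60000
  = 28.48 kW


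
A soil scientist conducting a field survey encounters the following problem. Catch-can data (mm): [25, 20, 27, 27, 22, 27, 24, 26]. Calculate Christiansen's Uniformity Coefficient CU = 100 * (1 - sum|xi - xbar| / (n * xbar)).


xbar = 198 / 8 = 24.750
sum|xi - xbar| = 16.500
CU = 100 * (1 - 16.500 / (8 * 24.750))
   = 100 * (1 - 0.0833)
   = 91.67%


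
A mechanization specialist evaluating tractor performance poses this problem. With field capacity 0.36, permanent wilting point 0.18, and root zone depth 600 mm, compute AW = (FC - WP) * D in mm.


AW = (FC - WP) * D
   = (0.36 - 0.18) * 600
   = 0.18 * 600
   = 108 mm


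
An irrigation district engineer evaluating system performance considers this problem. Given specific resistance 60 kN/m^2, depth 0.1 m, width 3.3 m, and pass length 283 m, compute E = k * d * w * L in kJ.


E = k * d * w * L
  = 60 * 0.1 * 3.3 * 283
  = 5603.40 kJ


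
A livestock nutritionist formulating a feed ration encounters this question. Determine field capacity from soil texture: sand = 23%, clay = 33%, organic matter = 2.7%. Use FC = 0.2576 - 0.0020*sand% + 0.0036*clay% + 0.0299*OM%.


FC = 0.2576 - 0.0020*23 + 0.0036*33 + 0.0299*2.7
   = 0.2576 - 0.0460 + 0.1188 + 0.0807
   = 0.4111


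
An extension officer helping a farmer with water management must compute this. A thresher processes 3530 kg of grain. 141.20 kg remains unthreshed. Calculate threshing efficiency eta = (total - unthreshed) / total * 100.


eta = (total - unthreshed) / total * 100
    = (3530 - 141.20) / 3530 * 100
    = 3388.80 / 3530 * 100
    = 96%


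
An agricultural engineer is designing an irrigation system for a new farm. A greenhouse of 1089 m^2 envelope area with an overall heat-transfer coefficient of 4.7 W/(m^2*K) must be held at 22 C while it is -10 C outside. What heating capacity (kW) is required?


dT = 22 - (-10) = 32 K
Q = U * A * dT
  = 4.7 * 1089 * 32
  = 163785.60 W = 163.79 kW


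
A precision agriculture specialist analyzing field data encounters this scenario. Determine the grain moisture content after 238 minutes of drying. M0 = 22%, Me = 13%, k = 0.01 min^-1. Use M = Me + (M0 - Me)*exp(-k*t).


M = Me + (M0 - Me) * e^(-k*t)
  = 13 + (22 - 13) * e^(-0.01*238)
  = 13 + 9 * e^(-2.380)
  = 13 + 9 * 0.09255
  = 13 + 0.8330
  = 13.83%


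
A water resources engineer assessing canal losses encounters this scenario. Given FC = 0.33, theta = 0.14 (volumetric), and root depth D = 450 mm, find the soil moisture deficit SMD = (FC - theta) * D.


SMD = (FC - theta) * D
    = (0.33 - 0.14) * 450
    = 0.190 * 450
    = 85.50 mm


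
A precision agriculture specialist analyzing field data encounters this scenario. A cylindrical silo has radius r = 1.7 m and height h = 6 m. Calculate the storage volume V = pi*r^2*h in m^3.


V = pi * r^2 * h
  = pi * 1.7^2 * 6
  = pi * 2.89 * 6
  = 54.48 m^3


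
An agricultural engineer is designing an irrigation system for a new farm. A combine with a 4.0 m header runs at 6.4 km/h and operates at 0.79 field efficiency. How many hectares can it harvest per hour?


C = w * v * eta_f / 10
  = 4.0 * 6.4 * 0.79 / 10
  = 20.22 / 10
  = 2.02 ha/h


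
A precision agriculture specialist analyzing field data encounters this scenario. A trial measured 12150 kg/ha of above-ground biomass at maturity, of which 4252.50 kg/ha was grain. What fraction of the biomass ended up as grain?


HI = grain_yield / biomass
   = 4252.50 / 12150
   = 0.35


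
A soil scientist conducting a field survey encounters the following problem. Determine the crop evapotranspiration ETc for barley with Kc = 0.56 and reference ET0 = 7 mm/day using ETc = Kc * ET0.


ETc = Kc * ET0
    = 0.56 * 7
    = 3.92 mm/day


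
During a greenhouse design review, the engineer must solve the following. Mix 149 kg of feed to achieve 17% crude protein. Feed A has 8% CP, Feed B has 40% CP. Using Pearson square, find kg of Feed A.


parts_A = CP_b - target = 40 - 17 = 23
parts_B = target - CP_a = 17 - 8 = 9
total_parts = 23 + 9 = 32
Feed A = 149 * 23 / 32 = 107.09 kg
Feed B = 149 * 9 / 32 = 41.91 kg

107.09 kg


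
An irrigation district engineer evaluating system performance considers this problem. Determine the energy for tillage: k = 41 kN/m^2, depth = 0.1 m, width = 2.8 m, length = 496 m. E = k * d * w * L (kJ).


E = k * d * w * L
  = 41 * 0.1 * 2.8 * 496
  = 5694.08 kJ


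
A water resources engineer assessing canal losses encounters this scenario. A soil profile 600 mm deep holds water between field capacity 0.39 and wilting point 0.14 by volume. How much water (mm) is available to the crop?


AW = (FC - WP) * D
   = (0.39 - 0.14) * 600
   = 0.25 * 600
   = 150 mm


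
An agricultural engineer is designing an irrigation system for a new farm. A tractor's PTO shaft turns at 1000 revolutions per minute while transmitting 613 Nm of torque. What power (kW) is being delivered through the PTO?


P = 2*pi*n*T / 60000
  = 2*pi * 1000 * 613 / 60000
  = 3851592.59 / 60000
  = 64.19 kW


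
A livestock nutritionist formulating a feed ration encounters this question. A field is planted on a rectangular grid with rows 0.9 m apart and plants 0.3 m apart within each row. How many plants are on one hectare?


D = 10000 / (row_sp * plant_sp)
  = 10000 / (0.9 * 0.3)
  = 10000 / 0.2700
  = 37037.04 plants/ha


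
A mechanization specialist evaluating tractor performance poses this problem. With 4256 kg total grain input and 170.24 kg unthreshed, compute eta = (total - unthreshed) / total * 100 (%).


eta = (total - unthreshed) / total * 100
    = (4256 - 170.24) / 4256 * 100
    = 4085.76 / 4256 * 100
    = 96%


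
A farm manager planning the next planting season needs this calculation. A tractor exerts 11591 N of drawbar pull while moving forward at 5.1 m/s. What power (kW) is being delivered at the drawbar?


P = F * v / 1000
  = 11591 * 5.1 / 1000
  = 59114.10 / 1000
  = 59.11 kW


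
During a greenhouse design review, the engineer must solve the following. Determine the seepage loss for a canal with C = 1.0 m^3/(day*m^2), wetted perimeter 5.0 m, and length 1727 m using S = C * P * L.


S = C * P * L
  = 1.0 * 5.0 * 1727
  = 8635 m^3/day


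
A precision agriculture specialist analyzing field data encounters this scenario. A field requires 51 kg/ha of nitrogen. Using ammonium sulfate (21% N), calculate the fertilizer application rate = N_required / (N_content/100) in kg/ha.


Rate = N_required / (N_content / 100)
     = 51 / (21 / 100)
     = 51 / 0.21
     = 242.86 kg/ha


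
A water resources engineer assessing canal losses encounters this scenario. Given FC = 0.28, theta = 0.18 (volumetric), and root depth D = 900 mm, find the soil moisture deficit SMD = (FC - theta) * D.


SMD = (FC - theta) * D
    = (0.28 - 0.18) * 900
    = 0.100 * 900
    = 90 mm


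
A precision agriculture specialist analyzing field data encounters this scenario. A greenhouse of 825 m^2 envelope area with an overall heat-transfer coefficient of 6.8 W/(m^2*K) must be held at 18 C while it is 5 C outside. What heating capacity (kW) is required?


dT = 18 - (5) = 13 K
Q = U * A * dT
  = 6.8 * 825 * 13
  = 72930 W = 72.93 kW


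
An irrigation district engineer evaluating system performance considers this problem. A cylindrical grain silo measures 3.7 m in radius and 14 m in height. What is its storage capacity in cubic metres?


V = pi * r^2 * h
  = pi * 3.7^2 * 14
  = pi * 13.69 * 14
  = 602.12 m^3


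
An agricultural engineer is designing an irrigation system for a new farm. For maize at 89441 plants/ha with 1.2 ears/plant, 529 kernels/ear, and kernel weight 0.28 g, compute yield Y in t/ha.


Y = density * ears * kernels * kw
  = 89441 * 1.2 * 529 * 0.28 g/ha
  = 15897601.10 g/ha
  = 15897.60 kg/ha = 15.90 t/ha


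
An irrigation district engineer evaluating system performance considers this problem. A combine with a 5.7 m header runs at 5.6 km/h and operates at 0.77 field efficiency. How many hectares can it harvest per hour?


C = w * v * eta_f / 10
  = 5.7 * 5.6 * 0.77 / 10
  = 24.58 / 10
  = 2.46 ha/h


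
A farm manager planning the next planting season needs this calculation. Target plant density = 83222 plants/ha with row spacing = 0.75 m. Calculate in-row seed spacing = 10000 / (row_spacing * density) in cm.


spacing = 10000 / (row_sp * density)
        = 10000 / (0.75 * 83222)
        = 10000 / 62416.50
        = 0.16021 m = 16.02 cm


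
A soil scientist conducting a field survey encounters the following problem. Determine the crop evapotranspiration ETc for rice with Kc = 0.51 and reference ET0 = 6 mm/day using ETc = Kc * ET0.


ETc = Kc * ET0
    = 0.51 * 6
    = 3.06 mm/day


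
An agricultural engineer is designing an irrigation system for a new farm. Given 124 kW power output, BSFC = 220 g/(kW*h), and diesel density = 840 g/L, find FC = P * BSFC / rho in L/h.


FC = P * BSFC / rho_fuel
   = 124 * 220 / 840
   = 27280 / 840
   = 32.48 L/h


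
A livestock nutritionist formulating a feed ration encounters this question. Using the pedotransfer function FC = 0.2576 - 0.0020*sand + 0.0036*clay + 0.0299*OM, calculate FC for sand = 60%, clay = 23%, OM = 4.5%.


FC = 0.2576 - 0.0020*60 + 0.0036*23 + 0.0299*4.5
   = 0.2576 - 0.1200 + 0.0828 + 0.1346
   = 0.3550


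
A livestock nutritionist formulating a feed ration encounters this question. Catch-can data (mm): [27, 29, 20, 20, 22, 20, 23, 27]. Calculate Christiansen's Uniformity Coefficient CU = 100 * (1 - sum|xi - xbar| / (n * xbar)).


xbar = 188 / 8 = 23.500
sum|xi - xbar| = 25
CU = 100 * (1 - 25 / (8 * 23.500))
   = 100 * (1 - 0.1330)
   = 86.70%


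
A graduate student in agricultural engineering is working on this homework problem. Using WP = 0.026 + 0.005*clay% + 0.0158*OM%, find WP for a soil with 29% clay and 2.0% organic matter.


WP = 0.026 + 0.005*29 + 0.0158*2.0
   = 0.026 + 0.1450 + 0.0316
   = 0.2026


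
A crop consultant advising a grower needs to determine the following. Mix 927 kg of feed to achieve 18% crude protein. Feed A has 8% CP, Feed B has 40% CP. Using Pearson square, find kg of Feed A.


parts_A = CP_b - target = 40 - 18 = 22
parts_B = target - CP_a = 18 - 8 = 10
total_parts = 22 + 10 = 32
Feed A = 927 * 22 / 32 = 637.31 kg
Feed B = 927 * 10 / 32 = 289.69 kg

637.31 kg


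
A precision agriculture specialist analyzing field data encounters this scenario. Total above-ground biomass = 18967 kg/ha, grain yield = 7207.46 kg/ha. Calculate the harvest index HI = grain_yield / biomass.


HI = grain_yield / biomass
   = 7207.46 / 18967
   = 0.38


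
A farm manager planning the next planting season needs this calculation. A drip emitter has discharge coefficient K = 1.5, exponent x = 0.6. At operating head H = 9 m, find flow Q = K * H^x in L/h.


Q = K * H^x
  = 1.5 * 9^0.6
  = 1.5 * 3.7372
  = 5.61 L/h


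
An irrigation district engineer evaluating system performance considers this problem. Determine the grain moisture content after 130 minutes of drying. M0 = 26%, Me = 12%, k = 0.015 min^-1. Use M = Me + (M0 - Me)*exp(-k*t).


M = Me + (M0 - Me) * e^(-k*t)
  = 12 + (26 - 12) * e^(-0.015*130)
  = 12 + 14 * e^(-1.950)
  = 12 + 14 * 0.14227
  = 12 + 1.9918
  = 13.99%


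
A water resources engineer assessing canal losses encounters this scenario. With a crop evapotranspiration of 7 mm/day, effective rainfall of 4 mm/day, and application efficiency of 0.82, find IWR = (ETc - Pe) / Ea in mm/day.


IWR = (ETc - Pe) / Ea
    = (7 - 4) / 0.82
    = 3 / 0.82
    = 3.66 mm/day


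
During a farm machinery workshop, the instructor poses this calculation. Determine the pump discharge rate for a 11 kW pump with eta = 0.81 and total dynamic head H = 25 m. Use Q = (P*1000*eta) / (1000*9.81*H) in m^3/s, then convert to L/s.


Q = (P * 1000 * eta) / (rho * g * H)
  = (11 * 1000 * 0.81) / (1000 * 9.81 * 25)
  = 8910 / 245250
  = 0.03633 m^3/s = 36.33 L/s


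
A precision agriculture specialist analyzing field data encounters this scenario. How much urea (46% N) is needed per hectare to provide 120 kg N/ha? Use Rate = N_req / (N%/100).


Rate = N_required / (N_content / 100)
     = 120 / (46 / 100)
     = 120 / 0.46
     = 260.87 kg/ha


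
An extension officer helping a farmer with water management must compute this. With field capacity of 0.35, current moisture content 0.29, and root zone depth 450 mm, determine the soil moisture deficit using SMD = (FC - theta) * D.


SMD = (FC - theta) * D
    = (0.35 - 0.29) * 450
    = 0.060 * 450
    = 27 mm


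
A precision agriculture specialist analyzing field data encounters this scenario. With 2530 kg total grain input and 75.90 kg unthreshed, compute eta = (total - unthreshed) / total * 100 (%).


eta = (total - unthreshed) / total * 100
    = (2530 - 75.90) / 2530 * 100
    = 2454.10 / 2530 * 100
    = 97%


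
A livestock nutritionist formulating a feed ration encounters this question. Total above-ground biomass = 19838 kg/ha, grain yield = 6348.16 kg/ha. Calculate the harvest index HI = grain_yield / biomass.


HI = grain_yield / biomass
   = 6348.16 / 19838
   = 0.32


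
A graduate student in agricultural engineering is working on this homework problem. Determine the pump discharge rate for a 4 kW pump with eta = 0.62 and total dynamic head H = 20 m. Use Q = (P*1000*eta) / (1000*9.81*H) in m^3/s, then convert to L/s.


Q = (P * 1000 * eta) / (rho * g * H)
  = (4 * 1000 * 0.62) / (1000 * 9.81 * 20)
  = 2480 / 196200
  = 0.01264 m^3/s = 12.64 L/s


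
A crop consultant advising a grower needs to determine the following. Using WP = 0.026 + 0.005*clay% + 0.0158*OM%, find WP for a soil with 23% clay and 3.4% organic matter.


WP = 0.026 + 0.005*23 + 0.0158*3.4
   = 0.026 + 0.1150 + 0.0537
   = 0.1947


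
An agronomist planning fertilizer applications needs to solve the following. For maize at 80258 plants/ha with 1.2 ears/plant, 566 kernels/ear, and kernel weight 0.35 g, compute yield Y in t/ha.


Y = density * ears * kernels * kw
  = 80258 * 1.2 * 566 * 0.35 g/ha
  = 19078931.76 g/ha
  = 19078.93 kg/ha = 19.08 t/ha


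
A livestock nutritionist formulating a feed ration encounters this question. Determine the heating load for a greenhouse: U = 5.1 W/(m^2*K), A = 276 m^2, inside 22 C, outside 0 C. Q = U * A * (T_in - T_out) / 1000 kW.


dT = 22 - (0) = 22 K
Q = U * A * dT
  = 5.1 * 276 * 22
  = 30967.20 W = 30.97 kW


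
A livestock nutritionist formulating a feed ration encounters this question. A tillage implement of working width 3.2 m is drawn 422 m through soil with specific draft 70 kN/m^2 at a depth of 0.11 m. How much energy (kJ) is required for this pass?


E = k * d * w * L
  = 70 * 0.11 * 3.2 * 422
  = 10398.08 kJ


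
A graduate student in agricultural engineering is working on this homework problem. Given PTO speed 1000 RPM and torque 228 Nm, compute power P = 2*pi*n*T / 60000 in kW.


P = 2*pi*n*T / 60000
  = 2*pi * 1000 * 228 / 60000
  = 1432566.25 / 60000
  = 23.88 kW


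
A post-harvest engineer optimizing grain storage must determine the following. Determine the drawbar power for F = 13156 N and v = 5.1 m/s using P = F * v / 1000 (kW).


P = F * v / 1000
  = 13156 * 5.1 / 1000
  = 67095.60 / 1000
  = 67.10 kW


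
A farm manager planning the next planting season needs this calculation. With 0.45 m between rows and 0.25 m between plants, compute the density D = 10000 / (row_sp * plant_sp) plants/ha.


D = 10000 / (row_sp * plant_sp)
  = 10000 / (0.45 * 0.25)
  = 10000 / 0.1125
  = 88888.89 plants/ha


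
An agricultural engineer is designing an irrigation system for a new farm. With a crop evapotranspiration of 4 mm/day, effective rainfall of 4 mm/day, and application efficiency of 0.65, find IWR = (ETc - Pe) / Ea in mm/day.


IWR = (ETc - Pe) / Ea
    = (4 - 4) / 0.65
    = 0 / 0.65
    = 0 mm/day


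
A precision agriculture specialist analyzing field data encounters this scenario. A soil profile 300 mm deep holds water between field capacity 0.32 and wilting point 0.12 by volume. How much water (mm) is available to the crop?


AW = (FC - WP) * D
   = (0.32 - 0.12) * 300
   = 0.20 * 300
   = 60 mm


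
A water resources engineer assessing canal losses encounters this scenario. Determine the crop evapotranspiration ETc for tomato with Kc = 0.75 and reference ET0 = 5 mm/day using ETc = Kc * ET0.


ETc = Kc * ET0
    = 0.75 * 5
    = 3.75 mm/day


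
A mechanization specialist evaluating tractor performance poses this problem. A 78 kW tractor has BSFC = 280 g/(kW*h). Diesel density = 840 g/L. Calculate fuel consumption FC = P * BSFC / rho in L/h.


FC = P * BSFC / rho_fuel
   = 78 * 280 / 840
   = 21840 / 840
   = 26 L/h


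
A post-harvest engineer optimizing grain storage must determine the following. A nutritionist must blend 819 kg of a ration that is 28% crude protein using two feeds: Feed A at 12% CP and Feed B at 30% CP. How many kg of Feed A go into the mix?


parts_A = CP_b - target = 30 - 28 = 2
parts_B = target - CP_a = 28 - 12 = 16
total_parts = 2 + 16 = 18
Feed A = 819 * 2 / 18 = 91 kg
Feed B = 819 * 16 / 18 = 728 kg

91 kg


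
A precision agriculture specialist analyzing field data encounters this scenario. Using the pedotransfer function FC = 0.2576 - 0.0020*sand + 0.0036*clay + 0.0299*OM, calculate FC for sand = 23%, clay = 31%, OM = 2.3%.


FC = 0.2576 - 0.0020*23 + 0.0036*31 + 0.0299*2.3
   = 0.2576 - 0.0460 + 0.1116 + 0.0688
   = 0.3920


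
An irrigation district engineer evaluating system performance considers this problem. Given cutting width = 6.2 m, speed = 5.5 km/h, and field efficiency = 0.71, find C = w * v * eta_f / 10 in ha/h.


C = w * v * eta_f / 10
  = 6.2 * 5.5 * 0.71 / 10
  = 24.21 / 10
  = 2.42 ha/h


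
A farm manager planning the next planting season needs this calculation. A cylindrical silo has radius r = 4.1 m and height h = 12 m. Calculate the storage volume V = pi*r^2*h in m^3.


V = pi * r^2 * h
  = pi * 4.1^2 * 12
  = pi * 16.81 * 12
  = 633.72 m^3


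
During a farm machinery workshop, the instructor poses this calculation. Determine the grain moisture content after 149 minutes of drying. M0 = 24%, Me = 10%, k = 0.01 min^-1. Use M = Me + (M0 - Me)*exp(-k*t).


M = Me + (M0 - Me) * e^(-k*t)
  = 10 + (24 - 10) * e^(-0.01*149)
  = 10 + 14 * e^(-1.490)
  = 10 + 14 * 0.22537
  = 10 + 3.1552
  = 13.16%


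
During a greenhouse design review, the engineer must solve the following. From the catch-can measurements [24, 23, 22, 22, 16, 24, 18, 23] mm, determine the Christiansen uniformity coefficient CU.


xbar = 172 / 8 = 21.500
sum|xi - xbar| = 18
CU = 100 * (1 - 18 / (8 * 21.500))
   = 100 * (1 - 0.1047)
   = 89.53%


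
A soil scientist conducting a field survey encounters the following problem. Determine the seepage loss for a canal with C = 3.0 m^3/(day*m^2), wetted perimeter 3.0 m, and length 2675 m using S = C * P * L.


S = C * P * L
  = 3.0 * 3.0 * 2675
  = 24075 m^3/day


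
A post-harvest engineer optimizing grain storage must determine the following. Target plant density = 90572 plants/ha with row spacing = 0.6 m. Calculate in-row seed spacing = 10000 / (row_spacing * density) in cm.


spacing = 10000 / (row_sp * density)
        = 10000 / (0.6 * 90572)
        = 10000 / 54343.20
        = 0.18402 m = 18.40 cm


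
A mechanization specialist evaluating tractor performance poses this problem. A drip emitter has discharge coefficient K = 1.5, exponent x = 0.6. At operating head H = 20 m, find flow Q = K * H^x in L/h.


Q = K * H^x
  = 1.5 * 20^0.6
  = 1.5 * 6.0342
  = 9.05 L/h


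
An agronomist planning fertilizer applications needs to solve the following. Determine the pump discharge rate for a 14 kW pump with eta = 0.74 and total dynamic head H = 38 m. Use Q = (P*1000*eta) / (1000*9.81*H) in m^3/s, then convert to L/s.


Q = (P * 1000 * eta) / (rho * g * H)
  = (14 * 1000 * 0.74) / (1000 * 9.81 * 38)
  = 10360 / 372780
  = 0.02779 m^3/s = 27.79 L/s


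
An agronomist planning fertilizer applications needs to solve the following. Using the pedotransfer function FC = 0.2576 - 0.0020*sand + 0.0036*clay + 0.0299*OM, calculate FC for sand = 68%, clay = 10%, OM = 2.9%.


FC = 0.2576 - 0.0020*68 + 0.0036*10 + 0.0299*2.9
   = 0.2576 - 0.1360 + 0.0360 + 0.0867
   = 0.2443


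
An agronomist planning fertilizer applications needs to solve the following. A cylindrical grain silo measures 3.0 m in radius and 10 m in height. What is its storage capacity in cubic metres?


V = pi * r^2 * h
  = pi * 3.0^2 * 10
  = pi * 9 * 10
  = 282.74 m^3


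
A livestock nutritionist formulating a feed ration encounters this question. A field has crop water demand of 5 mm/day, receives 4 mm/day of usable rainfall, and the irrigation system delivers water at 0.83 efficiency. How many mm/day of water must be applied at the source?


IWR = (ETc - Pe) / Ea
    = (5 - 4) / 0.83
    = 1 / 0.83
    = 1.20 mm/day


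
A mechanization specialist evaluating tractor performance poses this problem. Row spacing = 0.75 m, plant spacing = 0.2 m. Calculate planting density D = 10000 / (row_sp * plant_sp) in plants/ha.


D = 10000 / (row_sp * plant_sp)
  = 10000 / (0.75 * 0.2)
  = 10000 / 0.1500
  = 66666.67 plants/ha


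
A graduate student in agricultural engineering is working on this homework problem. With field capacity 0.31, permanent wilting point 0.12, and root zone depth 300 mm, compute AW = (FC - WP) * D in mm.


AW = (FC - WP) * D
   = (0.31 - 0.12) * 300
   = 0.19 * 300
   = 57 mm


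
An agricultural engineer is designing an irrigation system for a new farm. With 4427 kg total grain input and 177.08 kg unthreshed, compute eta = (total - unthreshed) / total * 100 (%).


eta = (total - unthreshed) / total * 100
    = (4427 - 177.08) / 4427 * 100
    = 4249.92 / 4427 * 100
    = 96%


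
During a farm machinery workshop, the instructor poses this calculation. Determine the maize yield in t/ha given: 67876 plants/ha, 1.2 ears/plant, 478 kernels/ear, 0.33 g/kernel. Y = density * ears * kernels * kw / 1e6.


Y = density * ears * kernels * kw
  = 67876 * 1.2 * 478 * 0.33 g/ha
  = 12848112.29 g/ha
  = 12848.11 kg/ha = 12.85 t/ha


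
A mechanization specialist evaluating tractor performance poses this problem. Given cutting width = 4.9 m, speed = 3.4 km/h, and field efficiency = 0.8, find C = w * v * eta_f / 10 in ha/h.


C = w * v * eta_f / 10
  = 4.9 * 3.4 * 0.8 / 10
  = 13.33 / 10
  = 1.33 ha/h


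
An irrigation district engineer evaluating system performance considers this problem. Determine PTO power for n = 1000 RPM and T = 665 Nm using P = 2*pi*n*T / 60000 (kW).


P = 2*pi*n*T / 60000
  = 2*pi * 1000 * 665 / 60000
  = 4178318.23 / 60000
  = 69.64 kW


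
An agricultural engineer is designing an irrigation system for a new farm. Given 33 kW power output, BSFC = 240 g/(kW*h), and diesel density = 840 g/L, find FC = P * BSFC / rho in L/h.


FC = P * BSFC / rho_fuel
   = 33 * 240 / 840
   = 7920 / 840
   = 9.43 L/h


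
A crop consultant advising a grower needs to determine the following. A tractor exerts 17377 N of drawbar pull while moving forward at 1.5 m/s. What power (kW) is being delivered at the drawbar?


P = F * v / 1000
  = 17377 * 1.5 / 1000
  = 26065.50 / 1000
  = 26.07 kW


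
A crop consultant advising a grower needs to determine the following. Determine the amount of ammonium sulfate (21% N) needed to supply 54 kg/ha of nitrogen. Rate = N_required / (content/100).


Rate = N_required / (N_content / 100)
     = 54 / (21 / 100)
     = 54 / 0.21
     = 257.14 kg/ha


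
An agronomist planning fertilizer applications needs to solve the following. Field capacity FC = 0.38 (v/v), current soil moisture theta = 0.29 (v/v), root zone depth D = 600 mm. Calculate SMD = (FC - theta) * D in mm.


SMD = (FC - theta) * D
    = (0.38 - 0.29) * 600
    = 0.090 * 600
    = 54 mm


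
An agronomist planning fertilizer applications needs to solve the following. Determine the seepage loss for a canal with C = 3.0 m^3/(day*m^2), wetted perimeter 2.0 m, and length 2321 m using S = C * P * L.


S = C * P * L
  = 3.0 * 2.0 * 2321
  = 13926 m^3/day


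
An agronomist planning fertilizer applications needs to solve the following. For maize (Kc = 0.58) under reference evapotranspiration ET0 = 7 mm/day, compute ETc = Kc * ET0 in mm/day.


ETc = Kc * ET0
    = 0.58 * 7
    = 4.06 mm/day


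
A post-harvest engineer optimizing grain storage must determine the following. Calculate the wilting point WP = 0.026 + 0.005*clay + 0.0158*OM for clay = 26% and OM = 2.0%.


WP = 0.026 + 0.005*26 + 0.0158*2.0
   = 0.026 + 0.1300 + 0.0316
   = 0.1876


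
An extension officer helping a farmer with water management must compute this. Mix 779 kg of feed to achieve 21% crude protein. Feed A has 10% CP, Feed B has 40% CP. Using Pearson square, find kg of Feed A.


parts_A = CP_b - target = 40 - 21 = 19
parts_B = target - CP_a = 21 - 10 = 11
total_parts = 19 + 11 = 30
Feed A = 779 * 19 / 30 = 493.37 kg
Feed B = 779 * 11 / 30 = 285.63 kg

493.37 kg


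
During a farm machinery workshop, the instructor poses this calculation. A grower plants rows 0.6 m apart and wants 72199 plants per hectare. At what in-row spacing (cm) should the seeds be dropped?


spacing = 10000 / (row_sp * density)
        = 10000 / (0.6 * 72199)
        = 10000 / 43319.40
        = 0.23084 m = 23.08 cm


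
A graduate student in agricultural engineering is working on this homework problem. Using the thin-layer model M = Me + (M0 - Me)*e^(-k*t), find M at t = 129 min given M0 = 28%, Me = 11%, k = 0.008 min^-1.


M = Me + (M0 - Me) * e^(-k*t)
  = 11 + (28 - 11) * e^(-0.008*129)
  = 11 + 17 * e^(-1.032)
  = 11 + 17 * 0.35629
  = 11 + 6.0570
  = 17.06%


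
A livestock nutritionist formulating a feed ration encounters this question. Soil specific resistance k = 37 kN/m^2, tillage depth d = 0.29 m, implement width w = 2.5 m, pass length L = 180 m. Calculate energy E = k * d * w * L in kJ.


E = k * d * w * L
  = 37 * 0.29 * 2.5 * 180
  = 4828.50 kJ


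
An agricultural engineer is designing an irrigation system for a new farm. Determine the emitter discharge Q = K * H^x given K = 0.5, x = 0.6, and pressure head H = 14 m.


Q = K * H^x
  = 0.5 * 14^0.6
  = 0.5 * 4.8717
  = 2.44 L/h


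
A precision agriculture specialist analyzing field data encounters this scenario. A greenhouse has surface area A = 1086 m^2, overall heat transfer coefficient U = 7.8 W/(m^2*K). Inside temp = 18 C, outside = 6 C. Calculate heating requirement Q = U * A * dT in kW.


dT = 18 - (6) = 12 K
Q = U * A * dT
  = 7.8 * 1086 * 12
  = 101649.60 W = 101.65 kW


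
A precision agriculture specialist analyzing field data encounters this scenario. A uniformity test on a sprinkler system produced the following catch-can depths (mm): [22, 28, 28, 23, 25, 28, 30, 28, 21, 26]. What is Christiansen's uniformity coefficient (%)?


xbar = 259 / 10 = 25.900
sum|xi - xbar| = 25.200
CU = 100 * (1 - 25.200 / (10 * 25.900))
   = 100 * (1 - 0.0973)
   = 90.27%


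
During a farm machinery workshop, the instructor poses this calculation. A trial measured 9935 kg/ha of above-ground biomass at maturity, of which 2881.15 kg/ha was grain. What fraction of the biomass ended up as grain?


HI = grain_yield / biomass
   = 2881.15 / 9935
   = 0.29
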